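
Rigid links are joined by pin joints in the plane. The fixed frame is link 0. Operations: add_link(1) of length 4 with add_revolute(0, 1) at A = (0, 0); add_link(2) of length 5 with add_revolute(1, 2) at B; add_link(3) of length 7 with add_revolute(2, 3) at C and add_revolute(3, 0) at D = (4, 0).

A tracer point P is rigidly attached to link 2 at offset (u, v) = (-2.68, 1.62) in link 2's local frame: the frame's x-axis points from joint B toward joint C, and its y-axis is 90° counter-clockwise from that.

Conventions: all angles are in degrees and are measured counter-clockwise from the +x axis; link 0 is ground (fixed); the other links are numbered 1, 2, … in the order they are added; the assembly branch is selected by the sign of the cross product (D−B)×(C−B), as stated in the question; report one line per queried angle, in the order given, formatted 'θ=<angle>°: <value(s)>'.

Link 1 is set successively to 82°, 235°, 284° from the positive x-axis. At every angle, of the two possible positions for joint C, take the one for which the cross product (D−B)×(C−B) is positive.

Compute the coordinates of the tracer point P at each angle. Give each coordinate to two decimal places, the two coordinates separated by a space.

A=(0,0), D=(4.00,0)
θ=82°: B = A + 4.00·(cos82°, sin82°) = (0.5567, 3.9611)
θ=82°: |BD| = 5.2485
θ=82°: circle(B,5.00) ∩ circle(D,7.00): a=0.3379, h=4.9886
θ=82°:   candidates: C₊=(4.5433,6.9789) cross=26.182; C₋=(-2.9866,0.4333) cross=-26.182
θ=82°:   branch + wants cross > 0 → take C=(4.5433,6.9789) (cross=26.182)
θ=82°: ex = (C−B)/|BC| = (0.7973,0.6036); ey = (-0.6036,0.7973)
θ=82°: P = B + -2.68·ex + 1.62·ey = (-2.5579,3.6352)
θ=235°: B = A + 4.00·(cos235°, sin235°) = (-2.2943, -3.2766)
θ=235°: |BD| = 7.0961
θ=235°: circle(B,5.00) ∩ circle(D,7.00): a=1.8570, h=4.6424
θ=235°:   candidates: C₊=(-2.7908,1.6987) cross=32.943; C₋=(1.4965,-6.5370) cross=-32.943
θ=235°:   branch + wants cross > 0 → take C=(-2.7908,1.6987) (cross=32.943)
θ=235°: ex = (C−B)/|BC| = (-0.0993,0.9951); ey = (-0.9951,-0.0993)
θ=235°: P = B + -2.68·ex + 1.62·ey = (-3.6402,-6.1042)
θ=284°: B = A + 4.00·(cos284°, sin284°) = (0.9677, -3.8812)
θ=284°: |BD| = 4.9253
θ=284°: circle(B,5.00) ∩ circle(D,7.00): a=0.0262, h=4.9999
θ=284°:   candidates: C₊=(-2.9562,-0.7822) cross=24.626; C₋=(4.9238,-6.9388) cross=-24.626
θ=284°:   branch + wants cross > 0 → take C=(-2.9562,-0.7822) (cross=24.626)
θ=284°: ex = (C−B)/|BC| = (-0.7848,0.6198); ey = (-0.6198,-0.7848)
θ=284°: P = B + -2.68·ex + 1.62·ey = (2.0668,-6.8135)

θ=82°: -2.56 3.64
θ=235°: -3.64 -6.10
θ=284°: 2.07 -6.81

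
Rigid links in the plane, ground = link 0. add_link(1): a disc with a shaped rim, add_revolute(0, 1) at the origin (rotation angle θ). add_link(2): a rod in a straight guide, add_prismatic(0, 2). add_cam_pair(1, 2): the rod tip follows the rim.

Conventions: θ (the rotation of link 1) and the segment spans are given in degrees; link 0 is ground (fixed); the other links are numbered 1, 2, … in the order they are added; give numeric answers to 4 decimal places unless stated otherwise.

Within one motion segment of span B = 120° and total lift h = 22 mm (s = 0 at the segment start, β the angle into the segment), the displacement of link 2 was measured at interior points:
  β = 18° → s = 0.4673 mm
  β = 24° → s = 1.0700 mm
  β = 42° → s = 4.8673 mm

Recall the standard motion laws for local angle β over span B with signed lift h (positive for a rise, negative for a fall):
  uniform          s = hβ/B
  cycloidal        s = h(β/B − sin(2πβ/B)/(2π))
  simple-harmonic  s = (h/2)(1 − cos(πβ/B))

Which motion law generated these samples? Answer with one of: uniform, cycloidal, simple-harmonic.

candidates at β/B = r: uniform s = h·r (linear in β); cycloidal s = h·(r − sin(2πr)/(2π)); simple-harmonic s = (h/2)(1 − cos(πr))
β=18°: printed 0.4673 | uniform 3.3000, cycloidal 0.4673, simple-harmonic 1.1989
β=24°: printed 1.0700 | uniform 4.4000, cycloidal 1.0700, simple-harmonic 2.1008
β=42°: printed 4.8673 | uniform 7.7000, cycloidal 4.8673, simple-harmonic 6.0061
only one law matches every sample → cycloidal

cycloidal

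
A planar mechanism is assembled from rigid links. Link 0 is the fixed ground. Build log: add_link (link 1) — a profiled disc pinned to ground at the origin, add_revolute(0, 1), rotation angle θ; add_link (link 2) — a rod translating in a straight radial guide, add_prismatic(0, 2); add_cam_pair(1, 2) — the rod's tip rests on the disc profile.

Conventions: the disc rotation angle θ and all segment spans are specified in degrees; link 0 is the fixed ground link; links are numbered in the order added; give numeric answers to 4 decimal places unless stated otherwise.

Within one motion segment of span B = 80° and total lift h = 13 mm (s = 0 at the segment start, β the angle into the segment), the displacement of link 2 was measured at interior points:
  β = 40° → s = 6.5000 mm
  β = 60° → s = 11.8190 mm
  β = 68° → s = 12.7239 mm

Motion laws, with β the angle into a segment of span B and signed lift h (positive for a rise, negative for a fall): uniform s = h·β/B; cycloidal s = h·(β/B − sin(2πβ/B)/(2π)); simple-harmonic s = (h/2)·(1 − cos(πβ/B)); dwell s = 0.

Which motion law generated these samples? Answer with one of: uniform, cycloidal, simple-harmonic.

candidates at β/B = r: uniform s = h·r (linear in β); cycloidal s = h·(r − sin(2πr)/(2π)); simple-harmonic s = (h/2)(1 − cos(πr))
β=40°: printed 6.5000 | uniform 6.5000, cycloidal 6.5000, simple-harmonic 6.5000
β=60°: printed 11.8190 | uniform 9.7500, cycloidal 11.8190, simple-harmonic 11.0962
β=68°: printed 12.7239 | uniform 11.0500, cycloidal 12.7239, simple-harmonic 12.2915
only one law matches every sample → cycloidal

cycloidal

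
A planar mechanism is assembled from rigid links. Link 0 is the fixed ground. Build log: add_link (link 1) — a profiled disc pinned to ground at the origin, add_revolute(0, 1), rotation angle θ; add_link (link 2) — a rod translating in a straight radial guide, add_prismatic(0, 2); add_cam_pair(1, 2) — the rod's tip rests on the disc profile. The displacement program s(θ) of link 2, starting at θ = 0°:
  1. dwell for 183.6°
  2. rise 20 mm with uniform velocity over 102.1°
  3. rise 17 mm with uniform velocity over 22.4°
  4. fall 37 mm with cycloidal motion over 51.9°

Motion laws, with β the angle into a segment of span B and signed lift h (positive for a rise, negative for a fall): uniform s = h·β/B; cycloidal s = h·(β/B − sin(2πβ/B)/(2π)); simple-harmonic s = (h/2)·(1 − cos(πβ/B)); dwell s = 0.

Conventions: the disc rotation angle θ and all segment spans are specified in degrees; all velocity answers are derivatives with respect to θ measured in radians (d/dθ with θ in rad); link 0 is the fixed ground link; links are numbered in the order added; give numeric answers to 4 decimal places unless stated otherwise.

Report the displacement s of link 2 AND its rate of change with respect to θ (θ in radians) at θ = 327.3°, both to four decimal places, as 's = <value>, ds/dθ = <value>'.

seg 1 [0°–183.6°] dwell: s stays 0.0000
seg 2 [183.6°–285.7°] uniform, h=20: full span → s += 20 → s = 20.0000
seg 3 [285.7°–308.1°] uniform, h=17: full span → s += 17 → s = 37.0000
seg 4 [308.1°–360°] cycloidal, h=-37: θ=327.3° here. β=19.2, B=51.9. -37·(0.3699 − sin(2π·0.3699)/(2π)) = -9.3937 → s = 27.6063
velocity in seg [308.1°–360°] (cycloidal), θ in radians: β = 19.2° = 0.3351 rad, B = 51.9° = 0.9058 rad; ds/dθ = (h/B)(1 − cos(2πβ/B)) = ((-37)/0.9058)(1 − cos(2π·0.3699)) = -68.797378 mm/rad

s = 27.6063, ds/dθ = -68.7974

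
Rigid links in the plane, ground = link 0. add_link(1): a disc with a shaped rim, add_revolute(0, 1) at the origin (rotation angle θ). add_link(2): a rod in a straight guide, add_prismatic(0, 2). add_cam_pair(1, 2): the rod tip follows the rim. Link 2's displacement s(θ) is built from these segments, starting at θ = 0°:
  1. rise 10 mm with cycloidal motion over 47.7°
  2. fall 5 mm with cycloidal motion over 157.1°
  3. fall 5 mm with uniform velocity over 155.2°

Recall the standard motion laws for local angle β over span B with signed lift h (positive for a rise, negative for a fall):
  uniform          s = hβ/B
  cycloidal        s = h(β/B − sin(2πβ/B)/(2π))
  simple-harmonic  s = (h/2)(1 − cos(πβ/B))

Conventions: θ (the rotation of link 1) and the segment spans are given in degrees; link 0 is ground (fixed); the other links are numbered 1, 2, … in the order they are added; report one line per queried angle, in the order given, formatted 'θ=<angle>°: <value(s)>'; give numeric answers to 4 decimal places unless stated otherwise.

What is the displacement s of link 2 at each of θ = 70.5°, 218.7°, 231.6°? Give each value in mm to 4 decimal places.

segment 1 (0° to 47.7°, cycloidal, h = 10) is passed completely: s = 0.0000 + (10) = 10.0000
θ = 70.5° falls in segment 2 (47.7° to 204.8°, cycloidal, h = -5): β = 70.5 − 47.7 = 22.8°, B = 157.1°; Δs = -5·(0.1451 − sin(2π·0.1451)/(2π)) = -0.0965; s = 10.0000 − 0.0965 = 9.9035
segment 2 (47.7° to 204.8°, cycloidal, h = -5) is passed completely: s = 10.0000 + (-5) = 5.0000
θ = 218.7° falls in segment 3 (204.8° to 360°, uniform, h = -5): β = 218.7 − 204.8 = 13.9°, B = 155.2°; Δs = -5·13.9/155.2 = -0.4478; s = 5.0000 − 0.4478 = 4.5522
θ = 231.6° falls in segment 3 (204.8° to 360°, uniform, h = -5): β = 231.6 − 204.8 = 26.8°, B = 155.2°; Δs = -5·26.8/155.2 = -0.8634; s = 5.0000 − 0.8634 = 4.1366

θ=70.5°: 9.9035
θ=218.7°: 4.5522
θ=231.6°: 4.1366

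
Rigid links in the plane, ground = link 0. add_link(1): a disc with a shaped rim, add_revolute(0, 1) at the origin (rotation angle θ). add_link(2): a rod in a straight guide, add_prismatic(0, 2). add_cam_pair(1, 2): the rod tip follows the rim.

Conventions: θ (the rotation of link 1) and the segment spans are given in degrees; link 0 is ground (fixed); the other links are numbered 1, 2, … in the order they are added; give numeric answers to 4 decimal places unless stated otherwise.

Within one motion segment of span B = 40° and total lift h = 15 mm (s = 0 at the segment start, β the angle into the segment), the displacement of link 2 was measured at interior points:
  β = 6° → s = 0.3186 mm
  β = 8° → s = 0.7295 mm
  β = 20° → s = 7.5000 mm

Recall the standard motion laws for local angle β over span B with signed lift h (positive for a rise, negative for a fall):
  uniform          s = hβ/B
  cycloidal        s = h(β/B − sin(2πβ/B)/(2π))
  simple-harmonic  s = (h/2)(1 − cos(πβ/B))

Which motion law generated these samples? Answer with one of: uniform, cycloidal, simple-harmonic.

candidates at β/B = r: uniform s = h·r (linear in β); cycloidal s = h·(r − sin(2πr)/(2π)); simple-harmonic s = (h/2)(1 − cos(πr))
β=6°: printed 0.3186 | uniform 2.2500, cycloidal 0.3186, simple-harmonic 0.8175
β=8°: printed 0.7295 | uniform 3.0000, cycloidal 0.7295, simple-harmonic 1.4324
β=20°: printed 7.5000 | uniform 7.5000, cycloidal 7.5000, simple-harmonic 7.5000
only one law matches every sample → cycloidal

cycloidal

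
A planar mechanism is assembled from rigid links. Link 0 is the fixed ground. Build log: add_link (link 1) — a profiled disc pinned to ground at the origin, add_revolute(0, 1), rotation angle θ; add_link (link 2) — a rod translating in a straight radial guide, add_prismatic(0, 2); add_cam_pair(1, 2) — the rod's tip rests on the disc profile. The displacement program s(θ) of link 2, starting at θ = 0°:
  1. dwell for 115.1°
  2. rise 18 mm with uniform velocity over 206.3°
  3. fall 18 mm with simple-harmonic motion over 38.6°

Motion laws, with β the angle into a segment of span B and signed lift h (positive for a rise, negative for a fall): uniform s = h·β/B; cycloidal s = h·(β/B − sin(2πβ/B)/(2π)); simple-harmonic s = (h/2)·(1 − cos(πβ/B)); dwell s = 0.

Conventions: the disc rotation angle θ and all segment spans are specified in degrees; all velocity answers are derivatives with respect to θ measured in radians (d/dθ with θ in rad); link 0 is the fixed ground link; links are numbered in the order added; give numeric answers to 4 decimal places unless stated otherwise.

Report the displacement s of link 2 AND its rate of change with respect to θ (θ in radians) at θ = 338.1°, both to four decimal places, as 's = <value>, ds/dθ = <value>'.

seg 1 [0°–115.1°] dwell: s stays 0.0000
seg 2 [115.1°–321.4°] uniform, h=18: full span → s += 18 → s = 18.0000
seg 3 [321.4°–360°] simple-harmonic, h=-18: θ=338.1° here. β=16.7, B=38.6. -18/2·(1 − cos(π·0.4326)) = -7.1097 → s = 10.8903
velocity in seg [321.4°–360°] (simple-harmonic), θ in radians: β = 16.7° = 0.2915 rad, B = 38.6° = 0.6737 rad; ds/dθ = (πh/(2B)) sin(πβ/B) = (π·(-18)/(2·0.6737)) sin(π·0.4326) = -41.032756 mm/rad

s = 10.8903, ds/dθ = -41.0328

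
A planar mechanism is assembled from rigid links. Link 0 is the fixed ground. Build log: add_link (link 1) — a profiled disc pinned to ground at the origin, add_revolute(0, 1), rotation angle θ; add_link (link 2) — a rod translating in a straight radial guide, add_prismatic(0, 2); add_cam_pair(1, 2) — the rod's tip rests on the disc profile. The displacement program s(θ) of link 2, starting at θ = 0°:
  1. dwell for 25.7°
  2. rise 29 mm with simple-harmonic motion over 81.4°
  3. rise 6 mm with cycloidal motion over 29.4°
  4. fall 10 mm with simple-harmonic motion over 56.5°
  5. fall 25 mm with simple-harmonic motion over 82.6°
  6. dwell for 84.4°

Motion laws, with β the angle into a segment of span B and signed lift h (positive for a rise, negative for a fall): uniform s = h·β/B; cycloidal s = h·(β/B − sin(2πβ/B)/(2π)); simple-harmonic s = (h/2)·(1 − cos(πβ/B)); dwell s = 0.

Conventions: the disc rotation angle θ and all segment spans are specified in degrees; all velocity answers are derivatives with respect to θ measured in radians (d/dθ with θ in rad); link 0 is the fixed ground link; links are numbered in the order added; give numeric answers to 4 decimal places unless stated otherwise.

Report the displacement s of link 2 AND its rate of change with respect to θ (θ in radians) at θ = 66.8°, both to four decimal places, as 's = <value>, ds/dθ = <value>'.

seg 1 [0°–25.7°] dwell: s stays 0.0000
seg 2 [25.7°–107.1°] simple-harmonic, h=29: θ=66.8° here. β=41.1, B=81.4. 29/2·(1 − cos(π·0.5049)) = 14.7238 → s = 14.7238
velocity in seg [25.7°–107.1°] (simple-harmonic), θ in radians: β = 41.1° = 0.7173 rad, B = 81.4° = 1.4207 rad; ds/dθ = (πh/(2B)) sin(πβ/B) = (π·29/(2·1.4207)) sin(π·0.5049) = 32.060061 mm/rad

s = 14.7238, ds/dθ = 32.0601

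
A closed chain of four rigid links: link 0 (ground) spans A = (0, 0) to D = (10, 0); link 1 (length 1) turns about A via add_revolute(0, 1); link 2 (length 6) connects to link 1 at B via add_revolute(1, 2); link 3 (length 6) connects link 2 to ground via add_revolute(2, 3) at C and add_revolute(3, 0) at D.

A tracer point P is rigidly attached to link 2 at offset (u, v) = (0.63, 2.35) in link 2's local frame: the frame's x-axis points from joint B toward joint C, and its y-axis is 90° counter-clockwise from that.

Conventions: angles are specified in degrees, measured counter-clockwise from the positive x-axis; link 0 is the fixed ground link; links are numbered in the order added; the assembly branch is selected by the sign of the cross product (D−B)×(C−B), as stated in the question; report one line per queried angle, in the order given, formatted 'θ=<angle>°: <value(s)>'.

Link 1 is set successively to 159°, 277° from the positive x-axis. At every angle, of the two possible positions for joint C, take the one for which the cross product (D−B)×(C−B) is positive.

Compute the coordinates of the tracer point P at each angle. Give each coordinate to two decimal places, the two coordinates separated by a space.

A=(0,0), D=(10.00,0)
θ=159°: B = A + 1.00·(cos159°, sin159°) = (-0.9336, 0.3584)
θ=159°: |BD| = 10.9395
θ=159°: circle(B,6.00) ∩ circle(D,6.00): a=5.4697, h=2.4662
θ=159°:   candidates: C₊=(4.6140,2.6441) cross=26.979; C₋=(4.4524,-2.2857) cross=-26.979
θ=159°:   branch + wants cross > 0 → take C=(4.6140,2.6441) (cross=26.979)
θ=159°: ex = (C−B)/|BC| = (0.9246,0.3809); ey = (-0.3809,0.9246)
θ=159°: P = B + 0.63·ex + 2.35·ey = (-1.2463,2.7712)
θ=277°: B = A + 1.00·(cos277°, sin277°) = (0.1219, -0.9925)
θ=277°: |BD| = 9.9279
θ=277°: circle(B,6.00) ∩ circle(D,6.00): a=4.9639, h=3.3704
θ=277°:   candidates: C₊=(4.7240,2.8572) cross=33.461; C₋=(5.3979,-3.8498) cross=-33.461
θ=277°:   branch + wants cross > 0 → take C=(4.7240,2.8572) (cross=33.461)
θ=277°: ex = (C−B)/|BC| = (0.7670,0.6416); ey = (-0.6416,0.7670)
θ=277°: P = B + 0.63·ex + 2.35·ey = (-0.9027,1.2142)

θ=159°: -1.25 2.77
θ=277°: -0.90 1.21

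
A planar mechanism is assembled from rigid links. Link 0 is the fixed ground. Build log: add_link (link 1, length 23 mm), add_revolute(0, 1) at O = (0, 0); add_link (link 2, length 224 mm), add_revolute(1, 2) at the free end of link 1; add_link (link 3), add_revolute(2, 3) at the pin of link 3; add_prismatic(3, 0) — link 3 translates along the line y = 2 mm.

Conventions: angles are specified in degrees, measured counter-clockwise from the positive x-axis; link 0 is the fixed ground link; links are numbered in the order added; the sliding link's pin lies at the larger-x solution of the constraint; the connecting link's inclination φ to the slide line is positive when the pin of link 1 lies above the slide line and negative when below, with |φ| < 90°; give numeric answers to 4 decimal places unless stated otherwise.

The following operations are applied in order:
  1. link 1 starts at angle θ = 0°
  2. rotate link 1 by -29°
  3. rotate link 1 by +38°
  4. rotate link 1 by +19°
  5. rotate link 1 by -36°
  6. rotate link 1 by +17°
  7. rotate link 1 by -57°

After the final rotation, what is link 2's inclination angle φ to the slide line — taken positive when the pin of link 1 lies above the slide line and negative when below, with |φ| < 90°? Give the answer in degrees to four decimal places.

geometry: r = 23 mm, L = 224 mm, e = 2 mm; θ starts at 0°
rotate link 1 by -29°: θ ← 0° -29° = -29°
rotate link 1 by +38°: θ ← -29° +38° = 9°
rotate link 1 by +19°: θ ← 9° +19° = 28°
rotate link 1 by -36°: θ ← 28° -36° = -8°
rotate link 1 by +17°: θ ← -8° +17° = 9°
rotate link 1 by -57°: θ ← 9° -57° = -48°
h = r sin θ − e = -17.092331 − 2 = -19.092331
sin φ = h / L = -19.092331 / 224 = -0.08523362
φ = arcsin(-0.08523362) = -4.889459°

-4.8895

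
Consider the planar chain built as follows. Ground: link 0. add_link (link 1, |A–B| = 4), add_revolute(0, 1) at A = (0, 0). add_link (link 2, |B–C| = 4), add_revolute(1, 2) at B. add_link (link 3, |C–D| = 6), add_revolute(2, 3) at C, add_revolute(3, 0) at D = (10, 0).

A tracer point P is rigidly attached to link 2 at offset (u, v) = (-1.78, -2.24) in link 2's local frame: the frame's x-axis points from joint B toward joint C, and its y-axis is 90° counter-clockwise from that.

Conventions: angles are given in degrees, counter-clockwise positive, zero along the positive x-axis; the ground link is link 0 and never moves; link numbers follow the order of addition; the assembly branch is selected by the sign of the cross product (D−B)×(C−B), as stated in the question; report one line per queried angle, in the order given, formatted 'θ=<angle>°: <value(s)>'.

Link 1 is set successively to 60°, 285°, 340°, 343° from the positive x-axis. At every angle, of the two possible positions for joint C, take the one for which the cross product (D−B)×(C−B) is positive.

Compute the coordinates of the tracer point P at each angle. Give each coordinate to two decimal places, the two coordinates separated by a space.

A=(0,0), D=(10.00,0)
θ=60°: B = A + 4.00·(cos60°, sin60°) = (2.0000, 3.4641)
θ=60°: |BD| = 8.7178
θ=60°: circle(B,4.00) ∩ circle(D,6.00): a=3.2118, h=2.3842
θ=60°:   candidates: C₊=(5.8947,4.3757) cross=20.785; C₋=(4.0000,-0.0000) cross=-20.785
θ=60°:   branch + wants cross > 0 → take C=(5.8947,4.3757) (cross=20.785)
θ=60°: ex = (C−B)/|BC| = (0.9737,0.2279); ey = (-0.2279,0.9737)
θ=60°: P = B + -1.78·ex + -2.24·ey = (0.7773,0.8774)
θ=285°: B = A + 4.00·(cos285°, sin285°) = (1.0353, -3.8637)
θ=285°: |BD| = 9.7619
θ=285°: circle(B,4.00) ∩ circle(D,6.00): a=3.8566, h=1.0616
θ=285°:   candidates: C₊=(4.1567,-1.3624) cross=10.363; C₋=(4.9971,-3.3122) cross=-10.363
θ=285°:   branch + wants cross > 0 → take C=(4.1567,-1.3624) (cross=10.363)
θ=285°: ex = (C−B)/|BC| = (0.7804,0.6253); ey = (-0.6253,0.7804)
θ=285°: P = B + -1.78·ex + -2.24·ey = (1.0470,-6.7248)
θ=340°: B = A + 4.00·(cos340°, sin340°) = (3.7588, -1.3681)
θ=340°: |BD| = 6.3894
θ=340°: circle(B,4.00) ∩ circle(D,6.00): a=1.6296, h=3.6530
θ=340°:   candidates: C₊=(4.5684,2.5491) cross=23.340; C₋=(6.1328,-4.5874) cross=-23.340
θ=340°:   branch + wants cross > 0 → take C=(4.5684,2.5491) (cross=23.340)
θ=340°: ex = (C−B)/|BC| = (0.2024,0.9793); ey = (-0.9793,0.2024)
θ=340°: P = B + -1.78·ex + -2.24·ey = (5.5921,-3.5646)
θ=343°: B = A + 4.00·(cos343°, sin343°) = (3.8252, -1.1695)
θ=343°: |BD| = 6.2846
θ=343°: circle(B,4.00) ∩ circle(D,6.00): a=1.5511, h=3.6870
θ=343°:   candidates: C₊=(4.6631,2.7418) cross=23.171; C₋=(6.0353,-4.5035) cross=-23.171
θ=343°:   branch + wants cross > 0 → take C=(4.6631,2.7418) (cross=23.171)
θ=343°: ex = (C−B)/|BC| = (0.2095,0.9778); ey = (-0.9778,0.2095)
θ=343°: P = B + -1.78·ex + -2.24·ey = (5.6427,-3.3792)

θ=60°: 0.78 0.88
θ=285°: 1.05 -6.72
θ=340°: 5.59 -3.56
θ=343°: 5.64 -3.38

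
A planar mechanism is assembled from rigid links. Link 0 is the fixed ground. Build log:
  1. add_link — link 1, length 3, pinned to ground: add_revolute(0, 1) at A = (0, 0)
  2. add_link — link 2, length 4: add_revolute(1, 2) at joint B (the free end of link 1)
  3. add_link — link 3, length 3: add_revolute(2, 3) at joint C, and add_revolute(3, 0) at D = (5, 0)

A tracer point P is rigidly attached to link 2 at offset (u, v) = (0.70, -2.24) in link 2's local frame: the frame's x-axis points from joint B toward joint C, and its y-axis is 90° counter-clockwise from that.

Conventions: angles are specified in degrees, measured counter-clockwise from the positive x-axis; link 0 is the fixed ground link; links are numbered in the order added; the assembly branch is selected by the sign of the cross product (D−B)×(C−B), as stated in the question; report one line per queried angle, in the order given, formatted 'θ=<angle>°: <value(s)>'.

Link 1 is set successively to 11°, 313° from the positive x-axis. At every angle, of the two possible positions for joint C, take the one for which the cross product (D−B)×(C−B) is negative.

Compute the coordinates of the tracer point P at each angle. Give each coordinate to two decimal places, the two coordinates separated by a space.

A=(0,0), D=(5.00,0)
θ=11°: B = A + 3.00·(cos11°, sin11°) = (2.9449, 0.5724)
θ=11°: |BD| = 2.1334
θ=11°: circle(B,4.00) ∩ circle(D,3.00): a=2.7073, h=2.9446
θ=11°:   candidates: C₊=(6.3430,2.6826) cross=6.282; C₋=(4.7628,-2.9906) cross=-6.282
θ=11°:   branch - wants cross < 0 → take C=(4.7628,-2.9906) (cross=-6.282)
θ=11°: ex = (C−B)/|BC| = (0.4545,-0.8908); ey = (0.8908,0.4545)
θ=11°: P = B + 0.70·ex + -2.24·ey = (1.2677,-1.0691)
θ=313°: B = A + 3.00·(cos313°, sin313°) = (2.0460, -2.1941)
θ=313°: |BD| = 3.6797
θ=313°: circle(B,4.00) ∩ circle(D,3.00): a=2.7910, h=2.8654
θ=313°:   candidates: C₊=(2.5781,1.7704) cross=10.544; C₋=(5.9951,-2.8302) cross=-10.544
θ=313°:   branch - wants cross < 0 → take C=(5.9951,-2.8302) (cross=-10.544)
θ=313°: ex = (C−B)/|BC| = (0.9873,-0.1590); ey = (0.1590,0.9873)
θ=313°: P = B + 0.70·ex + -2.24·ey = (2.3809,-4.5169)

θ=11°: 1.27 -1.07
θ=313°: 2.38 -4.52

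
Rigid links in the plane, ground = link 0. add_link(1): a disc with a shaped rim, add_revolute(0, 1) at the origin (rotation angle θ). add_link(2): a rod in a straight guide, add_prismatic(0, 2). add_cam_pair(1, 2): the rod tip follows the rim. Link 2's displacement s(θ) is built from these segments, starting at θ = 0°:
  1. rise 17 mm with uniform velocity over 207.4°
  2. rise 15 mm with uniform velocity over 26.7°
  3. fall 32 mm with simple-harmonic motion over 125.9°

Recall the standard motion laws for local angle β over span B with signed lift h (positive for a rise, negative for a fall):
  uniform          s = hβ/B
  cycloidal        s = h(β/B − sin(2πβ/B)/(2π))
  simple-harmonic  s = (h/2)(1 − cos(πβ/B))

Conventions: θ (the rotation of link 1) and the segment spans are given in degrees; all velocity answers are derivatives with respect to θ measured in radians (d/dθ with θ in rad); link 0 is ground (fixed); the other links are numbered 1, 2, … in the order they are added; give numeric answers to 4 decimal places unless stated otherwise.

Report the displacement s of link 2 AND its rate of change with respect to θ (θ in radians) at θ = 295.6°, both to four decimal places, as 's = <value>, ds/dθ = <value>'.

segment 1 (0° to 207.4°, uniform, h = 17) is passed completely: s = 0.0000 + (17) = 17.0000
segment 2 (207.4° to 234.1°, uniform, h = 15) is passed completely: s = 17.0000 + (15) = 32.0000
θ = 295.6° falls in segment 3 (234.1° to 360°, simple-harmonic, h = -32): β = 295.6 − 234.1 = 61.5°, B = 125.9°; Δs = -32/2·(1 − cos(π·0.4885)) = -15.4212; s = 32.0000 − 15.4212 = 16.5788
velocity in seg [234.1°–360°] (simple-harmonic), θ in radians: β = 61.5° = 1.0734 rad, B = 125.9° = 2.1974 rad; ds/dθ = (πh/(2B)) sin(πβ/B) = (π·(-32)/(2·2.1974)) sin(π·0.4885) = -22.860326 mm/rad

s = 16.5788, ds/dθ = -22.8603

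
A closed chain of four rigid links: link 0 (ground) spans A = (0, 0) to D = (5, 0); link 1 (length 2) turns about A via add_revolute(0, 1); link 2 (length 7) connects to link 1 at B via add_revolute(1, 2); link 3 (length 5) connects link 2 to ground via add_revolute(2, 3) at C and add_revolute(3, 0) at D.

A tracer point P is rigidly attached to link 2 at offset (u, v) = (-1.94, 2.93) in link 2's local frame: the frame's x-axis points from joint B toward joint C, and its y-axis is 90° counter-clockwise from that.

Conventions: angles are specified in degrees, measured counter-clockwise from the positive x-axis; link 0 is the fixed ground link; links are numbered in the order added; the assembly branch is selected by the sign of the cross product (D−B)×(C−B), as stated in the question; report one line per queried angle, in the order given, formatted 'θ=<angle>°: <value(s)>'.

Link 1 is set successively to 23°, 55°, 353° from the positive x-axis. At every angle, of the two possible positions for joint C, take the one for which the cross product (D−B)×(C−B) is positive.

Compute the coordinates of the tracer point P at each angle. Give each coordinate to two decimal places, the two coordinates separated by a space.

A=(0,0), D=(5.00,0)
θ=23°: B = A + 2.00·(cos23°, sin23°) = (1.8410, 0.7815)
θ=23°: |BD| = 3.2542
θ=23°: circle(B,7.00) ∩ circle(D,5.00): a=5.3146, h=4.5557
θ=23°:   candidates: C₊=(8.0941,3.9276) cross=14.825; C₋=(5.9061,-4.9172) cross=-14.825
θ=23°:   branch + wants cross > 0 → take C=(8.0941,3.9276) (cross=14.825)
θ=23°: ex = (C−B)/|BC| = (0.8933,0.4495); ey = (-0.4495,0.8933)
θ=23°: P = B + -1.94·ex + 2.93·ey = (-1.2089,2.5269)
θ=55°: B = A + 2.00·(cos55°, sin55°) = (1.1472, 1.6383)
θ=55°: |BD| = 4.1867
θ=55°: circle(B,7.00) ∩ circle(D,5.00): a=4.9596, h=4.9399
θ=55°:   candidates: C₊=(7.6443,4.2436) cross=20.682; C₋=(3.7782,-4.8484) cross=-20.682
θ=55°:   branch + wants cross > 0 → take C=(7.6443,4.2436) (cross=20.682)
θ=55°: ex = (C−B)/|BC| = (0.9282,0.3722); ey = (-0.3722,0.9282)
θ=55°: P = B + -1.94·ex + 2.93·ey = (-1.7440,3.6358)
θ=353°: B = A + 2.00·(cos353°, sin353°) = (1.9851, -0.2437)
θ=353°: |BD| = 3.0247
θ=353°: circle(B,7.00) ∩ circle(D,5.00): a=5.4796, h=4.3559
θ=353°:   candidates: C₊=(7.0959,4.5395) cross=13.175; C₋=(7.7979,-4.1439) cross=-13.175
θ=353°:   branch + wants cross > 0 → take C=(7.0959,4.5395) (cross=13.175)
θ=353°: ex = (C−B)/|BC| = (0.7301,0.6833); ey = (-0.6833,0.7301)
θ=353°: P = B + -1.94·ex + 2.93·ey = (-1.4335,0.5699)

θ=23°: -1.21 2.53
θ=55°: -1.74 3.64
θ=353°: -1.43 0.57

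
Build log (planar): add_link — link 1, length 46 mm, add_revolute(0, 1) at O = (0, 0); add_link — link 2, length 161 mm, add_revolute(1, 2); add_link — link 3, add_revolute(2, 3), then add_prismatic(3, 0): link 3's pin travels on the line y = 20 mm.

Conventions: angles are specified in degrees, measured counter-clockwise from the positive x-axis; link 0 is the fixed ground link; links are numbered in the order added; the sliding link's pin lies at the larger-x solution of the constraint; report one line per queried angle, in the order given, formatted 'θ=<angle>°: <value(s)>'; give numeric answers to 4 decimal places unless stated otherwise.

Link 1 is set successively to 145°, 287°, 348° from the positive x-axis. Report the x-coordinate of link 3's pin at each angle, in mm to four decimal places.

geometry: r = 46 mm, L = 161 mm, e = 20 mm
θ=145°: crank pin P = (r cos θ, r sin θ) = (-37.680994, 26.384516)
θ=145°: h = r sin θ − e = 26.384516 − 20 = 6.384516
θ=145°: x = r cos θ + √(L² − h²) = -37.680994 + 160.873360 = 123.192366
θ=287°: crank pin P = (r cos θ, r sin θ) = (13.449098, -43.990019)
θ=287°: h = r sin θ − e = -43.990019 − 20 = -63.990019
θ=287°: x = r cos θ + √(L² − h²) = 13.449098 + 147.737191 = 161.186289
θ=348°: crank pin P = (r cos θ, r sin θ) = (44.994790, -9.563938)
θ=348°: h = r sin θ − e = -9.563938 − 20 = -29.563938
θ=348°: x = r cos θ + √(L² − h²) = 44.994790 + 158.262357 = 203.257146

θ=145°: 123.1924
θ=287°: 161.1863
θ=348°: 203.2571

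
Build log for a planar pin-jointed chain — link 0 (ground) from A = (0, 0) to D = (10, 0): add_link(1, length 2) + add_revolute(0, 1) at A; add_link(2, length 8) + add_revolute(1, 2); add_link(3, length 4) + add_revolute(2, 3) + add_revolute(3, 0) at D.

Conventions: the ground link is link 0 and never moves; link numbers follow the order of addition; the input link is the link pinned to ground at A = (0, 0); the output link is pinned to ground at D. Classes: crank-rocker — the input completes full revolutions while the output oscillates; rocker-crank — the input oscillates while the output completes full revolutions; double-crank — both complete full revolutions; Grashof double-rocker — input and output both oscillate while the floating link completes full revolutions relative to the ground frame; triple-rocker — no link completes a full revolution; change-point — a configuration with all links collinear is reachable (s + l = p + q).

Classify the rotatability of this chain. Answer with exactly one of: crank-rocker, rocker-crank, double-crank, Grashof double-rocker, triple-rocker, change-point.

lengths: ground=10, input=2, coupler=8, output=4
sorted: s=2 (shortest), l=10 (longest), p+q=12
s + l = 12 vs p + q = 12
s + l = p + q → change-point (collinear configuration reachable)

change-point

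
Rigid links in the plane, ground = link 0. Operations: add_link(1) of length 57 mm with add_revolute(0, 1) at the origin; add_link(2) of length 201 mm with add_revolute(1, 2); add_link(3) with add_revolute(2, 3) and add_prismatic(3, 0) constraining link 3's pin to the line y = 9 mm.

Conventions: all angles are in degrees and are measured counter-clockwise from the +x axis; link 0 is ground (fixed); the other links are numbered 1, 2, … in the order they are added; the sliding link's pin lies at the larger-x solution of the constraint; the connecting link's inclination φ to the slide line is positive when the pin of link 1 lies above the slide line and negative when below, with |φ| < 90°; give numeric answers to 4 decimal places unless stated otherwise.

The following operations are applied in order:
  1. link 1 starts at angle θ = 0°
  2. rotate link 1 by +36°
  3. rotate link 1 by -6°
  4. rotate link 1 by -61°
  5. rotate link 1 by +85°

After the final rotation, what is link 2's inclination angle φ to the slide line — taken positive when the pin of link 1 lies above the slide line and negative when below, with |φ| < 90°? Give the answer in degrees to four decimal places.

geometry: r = 57 mm, L = 201 mm, e = 9 mm; θ starts at 0°
rotate link 1 by +36°: θ ← 0° +36° = 36°
rotate link 1 by -6°: θ ← 36° -6° = 30°
rotate link 1 by -61°: θ ← 30° -61° = -31°
rotate link 1 by +85°: θ ← -31° +85° = 54°
h = r sin θ − e = 46.113969 − 9 = 37.113969
sin φ = h / L = 37.113969 / 201 = 0.18464661
φ = arcsin(0.18464661) = 10.640530°

10.6405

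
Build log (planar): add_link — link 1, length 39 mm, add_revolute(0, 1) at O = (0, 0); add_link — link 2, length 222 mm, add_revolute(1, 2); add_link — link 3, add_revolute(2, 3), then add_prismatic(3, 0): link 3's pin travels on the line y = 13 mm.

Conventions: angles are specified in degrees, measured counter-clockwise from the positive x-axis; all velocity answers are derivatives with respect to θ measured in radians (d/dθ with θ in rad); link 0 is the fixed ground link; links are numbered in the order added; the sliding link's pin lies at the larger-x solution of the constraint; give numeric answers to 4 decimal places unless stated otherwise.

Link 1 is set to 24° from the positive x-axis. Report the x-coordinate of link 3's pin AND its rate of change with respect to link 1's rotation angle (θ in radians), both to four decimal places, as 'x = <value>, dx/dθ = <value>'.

geometry: r = 39 mm, L = 222 mm, e = 13 mm
crank pin P = (r cos θ, r sin θ) = (35.628273, 15.862729)
h = r sin θ − e = 15.862729 − 13 = 2.862729
x = r cos θ + √(L² − h²) = 35.628273 + 221.981542 = 257.609814
dx/dθ = −r sin θ − h·r cos θ/√(L² − h²) (θ in radians; h = 2.862729) = -16.322200

x = 257.6098, dx/dθ = -16.3222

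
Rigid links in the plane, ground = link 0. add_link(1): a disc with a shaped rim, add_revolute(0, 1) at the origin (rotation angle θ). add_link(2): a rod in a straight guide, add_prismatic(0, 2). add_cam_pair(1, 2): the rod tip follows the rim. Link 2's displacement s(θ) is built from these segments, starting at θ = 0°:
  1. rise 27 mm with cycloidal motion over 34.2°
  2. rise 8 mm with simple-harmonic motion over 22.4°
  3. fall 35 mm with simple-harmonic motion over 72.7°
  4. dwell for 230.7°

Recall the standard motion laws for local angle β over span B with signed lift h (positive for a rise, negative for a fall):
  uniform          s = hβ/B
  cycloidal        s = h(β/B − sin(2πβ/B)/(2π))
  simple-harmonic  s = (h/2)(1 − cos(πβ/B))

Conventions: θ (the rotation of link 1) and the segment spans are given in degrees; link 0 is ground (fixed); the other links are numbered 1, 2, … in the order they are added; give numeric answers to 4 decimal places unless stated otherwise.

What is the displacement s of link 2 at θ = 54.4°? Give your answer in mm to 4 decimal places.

segment 1 (0° to 34.2°, cycloidal, h = 27) is passed completely: s = 0.0000 + (27) = 27.0000
θ = 54.4° falls in segment 2 (34.2° to 56.6°, simple-harmonic, h = 8): β = 54.4 − 34.2 = 20.2°, B = 22.4°; Δs = 8/2·(1 − cos(π·0.9018)) = 7.8111; s = 27.0000 + 7.8111 = 34.8111

34.8111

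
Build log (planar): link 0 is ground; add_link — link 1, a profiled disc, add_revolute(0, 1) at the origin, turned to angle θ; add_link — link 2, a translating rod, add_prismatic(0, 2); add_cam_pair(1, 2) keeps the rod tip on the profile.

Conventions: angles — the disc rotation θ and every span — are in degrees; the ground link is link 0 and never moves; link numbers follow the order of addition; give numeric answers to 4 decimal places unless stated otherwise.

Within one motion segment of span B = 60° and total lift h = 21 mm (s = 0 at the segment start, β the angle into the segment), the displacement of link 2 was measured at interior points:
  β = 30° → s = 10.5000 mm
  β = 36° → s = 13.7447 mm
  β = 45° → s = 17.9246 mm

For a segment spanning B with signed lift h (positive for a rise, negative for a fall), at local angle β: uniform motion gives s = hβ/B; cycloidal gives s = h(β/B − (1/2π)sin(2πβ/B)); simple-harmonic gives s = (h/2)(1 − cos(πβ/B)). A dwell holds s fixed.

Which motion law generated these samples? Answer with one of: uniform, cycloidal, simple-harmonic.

candidates at β/B = r: uniform s = h·r (linear in β); cycloidal s = h·(r − sin(2πr)/(2π)); simple-harmonic s = (h/2)(1 − cos(πr))
β=30°: printed 10.5000 | uniform 10.5000, cycloidal 10.5000, simple-harmonic 10.5000
β=36°: printed 13.7447 | uniform 12.6000, cycloidal 14.5645, simple-harmonic 13.7447
β=45°: printed 17.9246 | uniform 15.7500, cycloidal 19.0923, simple-harmonic 17.9246
only one law matches every sample → simple-harmonic

simple-harmonic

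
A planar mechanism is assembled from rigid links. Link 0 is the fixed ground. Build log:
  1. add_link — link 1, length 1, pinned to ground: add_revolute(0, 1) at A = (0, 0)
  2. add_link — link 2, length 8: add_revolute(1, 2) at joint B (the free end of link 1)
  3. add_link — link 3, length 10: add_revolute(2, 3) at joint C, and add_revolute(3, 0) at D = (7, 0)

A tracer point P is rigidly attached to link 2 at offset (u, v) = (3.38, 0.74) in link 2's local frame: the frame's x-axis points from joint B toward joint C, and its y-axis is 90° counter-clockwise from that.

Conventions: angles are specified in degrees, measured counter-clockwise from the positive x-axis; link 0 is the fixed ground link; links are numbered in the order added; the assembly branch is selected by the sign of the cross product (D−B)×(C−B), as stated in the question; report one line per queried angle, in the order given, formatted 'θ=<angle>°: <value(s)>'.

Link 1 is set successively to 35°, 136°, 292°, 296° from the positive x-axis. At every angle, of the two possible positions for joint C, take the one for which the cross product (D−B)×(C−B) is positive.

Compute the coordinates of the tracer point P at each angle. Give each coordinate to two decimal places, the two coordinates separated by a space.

A=(0,0), D=(7.00,0)
θ=35°: B = A + 1.00·(cos35°, sin35°) = (0.8192, 0.5736)
θ=35°: |BD| = 6.2074
θ=35°: circle(B,8.00) ∩ circle(D,10.00): a=0.2039, h=7.9974
θ=35°:   candidates: C₊=(1.7612,8.5179) cross=49.643; C₋=(0.2832,-7.4085) cross=-49.643
θ=35°:   branch + wants cross > 0 → take C=(1.7612,8.5179) (cross=49.643)
θ=35°: ex = (C−B)/|BC| = (0.1178,0.9930); ey = (-0.9930,0.1178)
θ=35°: P = B + 3.38·ex + 0.74·ey = (0.4823,4.0172)
θ=136°: B = A + 1.00·(cos136°, sin136°) = (-0.7193, 0.6947)
θ=136°: |BD| = 7.7505
θ=136°: circle(B,8.00) ∩ circle(D,10.00): a=1.5528, h=7.8478
θ=136°:   candidates: C₊=(1.5306,8.3717) cross=60.825; C₋=(0.1239,-7.2608) cross=-60.825
θ=136°:   branch + wants cross > 0 → take C=(1.5306,8.3717) (cross=60.825)
θ=136°: ex = (C−B)/|BC| = (0.2812,0.9596); ey = (-0.9596,0.2812)
θ=136°: P = B + 3.38·ex + 0.74·ey = (-0.4789,4.1463)
θ=292°: B = A + 1.00·(cos292°, sin292°) = (0.3746, -0.9272)
θ=292°: |BD| = 6.6900
θ=292°: circle(B,8.00) ∩ circle(D,10.00): a=0.6544, h=7.9732
θ=292°:   candidates: C₊=(-0.0824,7.0598) cross=53.340; C₋=(2.1277,-8.7327) cross=-53.340
θ=292°:   branch + wants cross > 0 → take C=(-0.0824,7.0598) (cross=53.340)
θ=292°: ex = (C−B)/|BC| = (-0.0571,0.9984); ey = (-0.9984,-0.0571)
θ=292°: P = B + 3.38·ex + 0.74·ey = (-0.5573,2.4050)
θ=296°: B = A + 1.00·(cos296°, sin296°) = (0.4384, -0.8988)
θ=296°: |BD| = 6.6229
θ=296°: circle(B,8.00) ∩ circle(D,10.00): a=0.5936, h=7.9779
θ=296°:   candidates: C₊=(-0.0562,7.0859) cross=52.837; C₋=(2.1092,-8.7224) cross=-52.837
θ=296°:   branch + wants cross > 0 → take C=(-0.0562,7.0859) (cross=52.837)
θ=296°: ex = (C−B)/|BC| = (-0.0618,0.9981); ey = (-0.9981,-0.0618)
θ=296°: P = B + 3.38·ex + 0.74·ey = (-0.5092,2.4290)

θ=35°: 0.48 4.02
θ=136°: -0.48 4.15
θ=292°: -0.56 2.41
θ=296°: -0.51 2.43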